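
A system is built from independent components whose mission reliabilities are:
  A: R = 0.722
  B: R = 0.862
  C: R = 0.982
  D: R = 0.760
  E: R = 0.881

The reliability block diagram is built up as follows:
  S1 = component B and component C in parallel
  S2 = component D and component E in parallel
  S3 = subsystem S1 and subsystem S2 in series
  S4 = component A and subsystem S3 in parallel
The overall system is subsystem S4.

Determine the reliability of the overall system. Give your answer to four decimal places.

0.9914

Parallel (B and C): 1 − (1 − 0.862000)(1 − 0.982000) = 0.997516
Parallel (D and E): 1 − (1 − 0.760000)(1 − 0.881000) = 0.971440
Series ([0.997516] and [0.971440]): 0.997516 × 0.971440 = 0.969027
Parallel (A and [0.969027]): 1 − (1 − 0.722000)(1 − 0.969027) = 0.9914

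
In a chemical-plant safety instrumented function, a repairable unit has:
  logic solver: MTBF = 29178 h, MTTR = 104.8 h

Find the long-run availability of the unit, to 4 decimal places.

0.9964

A(logic solver) = MTBF/(MTBF+MTTR) = 29178/(29178+104.8) = 0.9964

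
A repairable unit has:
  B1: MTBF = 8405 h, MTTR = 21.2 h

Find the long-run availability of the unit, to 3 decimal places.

A(B1) = MTBF/(MTBF+MTTR) = 8405/(8405+21.2) = 0.997

0.997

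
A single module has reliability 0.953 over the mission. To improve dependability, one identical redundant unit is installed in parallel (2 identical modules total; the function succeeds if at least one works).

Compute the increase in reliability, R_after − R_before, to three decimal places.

0.045

R_before = 0.953
R_after = 1 − (1 − 0.953)^2 = 0.998
ΔR = 0.998 − 0.953 = 0.045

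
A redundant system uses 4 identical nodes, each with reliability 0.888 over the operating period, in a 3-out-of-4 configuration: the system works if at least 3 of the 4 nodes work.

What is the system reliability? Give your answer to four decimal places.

R = Σ_{i=3}^{4} C(4,i) p^i (1−p)^{4−i} with p = 0.888
C(4,3)·0.888^3·0.112^1 = 0.313702
C(4,4)·0.888^4·0.112^0 = 0.621802
Sum = 0.9355

0.9355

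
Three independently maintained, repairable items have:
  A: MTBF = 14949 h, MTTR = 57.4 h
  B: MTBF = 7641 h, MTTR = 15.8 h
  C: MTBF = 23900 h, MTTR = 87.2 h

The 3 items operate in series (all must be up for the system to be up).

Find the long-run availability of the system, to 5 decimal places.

A(A) = MTBF/(MTBF+MTTR) = 14949/(14949+57.4) = 0.996175
A(B) = MTBF/(MTBF+MTTR) = 7641/(7641+15.8) = 0.997936
A(C) = MTBF/(MTBF+MTTR) = 23900/(23900+87.2) = 0.996365
Series availability: 0.996175 × 0.997936 × 0.996365 = 0.99051

0.99051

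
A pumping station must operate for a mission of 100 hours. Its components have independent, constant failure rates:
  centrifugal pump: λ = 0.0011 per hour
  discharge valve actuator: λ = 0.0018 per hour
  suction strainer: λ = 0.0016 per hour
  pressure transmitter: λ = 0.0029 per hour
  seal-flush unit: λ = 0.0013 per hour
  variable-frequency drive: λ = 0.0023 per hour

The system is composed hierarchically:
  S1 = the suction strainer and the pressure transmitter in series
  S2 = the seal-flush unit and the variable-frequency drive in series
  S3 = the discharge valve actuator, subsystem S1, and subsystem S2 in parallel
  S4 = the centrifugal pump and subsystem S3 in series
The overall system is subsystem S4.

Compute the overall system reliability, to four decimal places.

0.8797

R(centrifugal pump) = exp(−0.0011 × 100) = 0.895834
R(discharge valve actuator) = exp(−0.0018 × 100) = 0.835270
R(suction strainer) = exp(−0.0016 × 100) = 0.852144
R(pressure transmitter) = exp(−0.0029 × 100) = 0.748264
R(seal-flush unit) = exp(−0.0013 × 100) = 0.878095
R(variable-frequency drive) = exp(−0.0023 × 100) = 0.794534
Series (suction strainer and pressure transmitter): 0.852144 × 0.748264 = 0.637629
Series (seal-flush unit and variable-frequency drive): 0.878095 × 0.794534 = 0.697676
Parallel (discharge valve actuator, [0.637629], and [0.697676]): 1 − (1 − 0.835270)(1 − 0.637629)(1 − 0.697676) = 0.981953
Series (centrifugal pump and [0.981953]): 0.895834 × 0.981953 = 0.8797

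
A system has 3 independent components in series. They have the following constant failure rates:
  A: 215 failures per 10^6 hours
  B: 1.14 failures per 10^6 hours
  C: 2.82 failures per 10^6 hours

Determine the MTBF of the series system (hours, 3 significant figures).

4570

Series of exponential components: λ_sys = Σ λ_i
λ_sys = 0.000215 + 0.00000114 + 0.00000282 = 2.1896e-04 /h
MTBF = 1 / λ_sys = 4570 h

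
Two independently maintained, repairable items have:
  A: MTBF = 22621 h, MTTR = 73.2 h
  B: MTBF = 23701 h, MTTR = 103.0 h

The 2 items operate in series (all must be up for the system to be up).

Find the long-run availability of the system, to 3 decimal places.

A(A) = MTBF/(MTBF+MTTR) = 22621/(22621+73.2) = 0.996775
A(B) = MTBF/(MTBF+MTTR) = 23701/(23701+103.0) = 0.995673
Series availability: 0.996775 × 0.995673 = 0.992

0.992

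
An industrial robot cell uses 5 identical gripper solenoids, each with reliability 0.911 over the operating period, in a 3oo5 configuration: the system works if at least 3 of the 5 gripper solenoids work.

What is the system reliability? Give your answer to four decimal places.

R = Σ_{i=3}^{5} C(5,i) p^i (1−p)^{5−i} with p = 0.911
C(5,3)·0.911^3·0.089^2 = 0.059887
C(5,4)·0.911^4·0.089^1 = 0.306502
C(5,5)·0.911^5·0.089^0 = 0.627468
Sum = 0.9939

0.9939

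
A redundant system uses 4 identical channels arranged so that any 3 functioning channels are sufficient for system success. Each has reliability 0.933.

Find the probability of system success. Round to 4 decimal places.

R = Σ_{i=3}^{4} C(4,i) p^i (1−p)^{4−i} with p = 0.933
C(4,3)·0.933^3·0.067^1 = 0.217661
C(4,4)·0.933^4·0.067^0 = 0.757751
Sum = 0.9754

0.9754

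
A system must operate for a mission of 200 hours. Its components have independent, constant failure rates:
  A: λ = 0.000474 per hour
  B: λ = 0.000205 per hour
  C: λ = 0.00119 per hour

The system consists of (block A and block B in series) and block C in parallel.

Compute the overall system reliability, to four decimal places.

R(A) = exp(−0.000474 × 200) = 0.909555
R(B) = exp(−0.000205 × 200) = 0.959829
R(C) = exp(−0.00119 × 200) = 0.788203
Series (A and B): 0.909555 × 0.959829 = 0.873017
Parallel ([0.873017] and C): 1 − (1 − 0.873017)(1 − 0.788203) = 0.9731

0.9731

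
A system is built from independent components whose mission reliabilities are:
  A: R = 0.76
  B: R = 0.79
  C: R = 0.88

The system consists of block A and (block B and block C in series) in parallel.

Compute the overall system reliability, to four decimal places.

Series (B and C): 0.790000 × 0.880000 = 0.695200
Parallel (A and [0.695200]): 1 − (1 − 0.760000)(1 − 0.695200) = 0.9268

0.9268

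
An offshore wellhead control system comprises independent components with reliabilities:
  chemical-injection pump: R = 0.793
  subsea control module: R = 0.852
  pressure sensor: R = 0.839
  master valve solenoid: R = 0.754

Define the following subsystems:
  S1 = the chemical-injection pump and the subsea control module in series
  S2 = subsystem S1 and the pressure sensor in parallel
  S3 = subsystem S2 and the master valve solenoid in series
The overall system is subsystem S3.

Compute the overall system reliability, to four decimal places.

Series (chemical-injection pump and subsea control module): 0.793000 × 0.852000 = 0.675636
Parallel ([0.675636] and pressure sensor): 1 − (1 − 0.675636)(1 − 0.839000) = 0.947777
Series ([0.947777] and master valve solenoid): 0.947777 × 0.754000 = 0.7146

0.7146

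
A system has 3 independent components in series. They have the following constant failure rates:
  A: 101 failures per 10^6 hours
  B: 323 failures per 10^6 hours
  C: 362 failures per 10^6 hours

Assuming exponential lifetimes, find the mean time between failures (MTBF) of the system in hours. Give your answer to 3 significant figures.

Series of exponential components: λ_sys = Σ λ_i
λ_sys = 0.000101 + 0.000323 + 0.000362 = 7.8600e-04 /h
MTBF = 1 / λ_sys = 1270 h

1270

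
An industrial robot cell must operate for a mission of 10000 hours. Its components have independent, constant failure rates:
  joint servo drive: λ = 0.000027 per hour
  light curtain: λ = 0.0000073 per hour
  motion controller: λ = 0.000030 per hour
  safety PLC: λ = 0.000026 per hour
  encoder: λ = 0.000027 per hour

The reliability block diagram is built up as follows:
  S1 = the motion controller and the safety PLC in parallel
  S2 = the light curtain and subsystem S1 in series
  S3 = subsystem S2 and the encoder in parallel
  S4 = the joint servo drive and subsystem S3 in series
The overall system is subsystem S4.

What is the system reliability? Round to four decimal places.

R(joint servo drive) = exp(−0.000027 × 10000) = 0.763379
R(light curtain) = exp(−0.0000073 × 10000) = 0.929601
R(motion controller) = exp(−0.000030 × 10000) = 0.740818
R(safety PLC) = exp(−0.000026 × 10000) = 0.771052
R(encoder) = exp(−0.000027 × 10000) = 0.763379
Parallel (motion controller and safety PLC): 1 − (1 − 0.740818)(1 − 0.771052) = 0.940661
Series (light curtain and [0.940661]): 0.929601 × 0.940661 = 0.874439
Parallel ([0.874439] and encoder): 1 − (1 − 0.874439)(1 − 0.763379) = 0.970290
Series (joint servo drive and [0.970290]): 0.763379 × 0.970290 = 0.7407

0.7407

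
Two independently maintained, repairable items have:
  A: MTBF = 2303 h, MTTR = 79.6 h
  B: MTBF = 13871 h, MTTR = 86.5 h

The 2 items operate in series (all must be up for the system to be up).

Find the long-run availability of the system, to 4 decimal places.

0.9606

A(A) = MTBF/(MTBF+MTTR) = 2303/(2303+79.6) = 0.966591
A(B) = MTBF/(MTBF+MTTR) = 13871/(13871+86.5) = 0.993803
Series availability: 0.966591 × 0.993803 = 0.9606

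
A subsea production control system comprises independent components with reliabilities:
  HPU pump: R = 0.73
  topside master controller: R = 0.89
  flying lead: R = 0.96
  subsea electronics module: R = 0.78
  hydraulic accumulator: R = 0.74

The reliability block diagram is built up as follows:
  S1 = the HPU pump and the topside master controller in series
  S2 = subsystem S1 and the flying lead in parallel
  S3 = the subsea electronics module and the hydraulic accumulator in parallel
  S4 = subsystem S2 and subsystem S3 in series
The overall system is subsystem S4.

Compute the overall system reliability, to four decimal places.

Series (HPU pump and topside master controller): 0.730000 × 0.890000 = 0.649700
Parallel ([0.649700] and flying lead): 1 − (1 − 0.649700)(1 − 0.960000) = 0.985988
Parallel (subsea electronics module and hydraulic accumulator): 1 − (1 − 0.780000)(1 − 0.740000) = 0.942800
Series ([0.985988] and [0.942800]): 0.985988 × 0.942800 = 0.9296

0.9296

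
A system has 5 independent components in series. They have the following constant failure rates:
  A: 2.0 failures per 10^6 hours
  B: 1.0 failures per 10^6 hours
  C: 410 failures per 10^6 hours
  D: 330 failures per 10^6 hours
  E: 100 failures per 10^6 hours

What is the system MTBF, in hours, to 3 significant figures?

1190

Series of exponential components: λ_sys = Σ λ_i
λ_sys = 0.0000020 + 0.0000010 + 0.00041 + 0.00033 + 0.00010 = 8.4300e-04 /h
MTBF = 1 / λ_sys = 1190 h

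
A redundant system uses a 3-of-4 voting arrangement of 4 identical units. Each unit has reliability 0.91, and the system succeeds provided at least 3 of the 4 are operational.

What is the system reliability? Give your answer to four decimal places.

0.9570

R = Σ_{i=3}^{4} C(4,i) p^i (1−p)^{4−i} with p = 0.91
C(4,3)·0.91^3·0.09^1 = 0.271286
C(4,4)·0.91^4·0.09^0 = 0.685750
Sum = 0.9570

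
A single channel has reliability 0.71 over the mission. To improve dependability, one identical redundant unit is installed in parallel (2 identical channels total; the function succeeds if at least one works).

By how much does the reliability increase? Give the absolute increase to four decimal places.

0.2059

R_before = 0.71
R_after = 1 − (1 − 0.71)^2 = 0.9159
ΔR = 0.9159 − 0.71 = 0.2059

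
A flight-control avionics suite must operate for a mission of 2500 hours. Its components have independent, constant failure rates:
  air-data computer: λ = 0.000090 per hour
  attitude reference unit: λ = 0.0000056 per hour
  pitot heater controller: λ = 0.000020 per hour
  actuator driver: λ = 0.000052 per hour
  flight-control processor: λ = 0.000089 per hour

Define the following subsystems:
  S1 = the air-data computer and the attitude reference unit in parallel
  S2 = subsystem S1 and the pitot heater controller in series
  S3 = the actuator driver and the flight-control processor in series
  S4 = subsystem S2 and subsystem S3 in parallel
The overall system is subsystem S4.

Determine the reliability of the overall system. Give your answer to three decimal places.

R(air-data computer) = exp(−0.000090 × 2500) = 0.79852
R(attitude reference unit) = exp(−0.0000056 × 2500) = 0.98610
R(pitot heater controller) = exp(−0.000020 × 2500) = 0.95123
R(actuator driver) = exp(−0.000052 × 2500) = 0.87810
R(flight-control processor) = exp(−0.000089 × 2500) = 0.80052
Parallel (air-data computer and attitude reference unit): 1 − (1 − 0.79852)(1 − 0.98610) = 0.99720
Series ([0.99720] and pitot heater controller): 0.99720 × 0.95123 = 0.94857
Series (actuator driver and flight-control processor): 0.87810 × 0.80052 = 0.70294
Parallel ([0.94857] and [0.70294]): 1 − (1 − 0.94857)(1 − 0.70294) = 0.985

0.985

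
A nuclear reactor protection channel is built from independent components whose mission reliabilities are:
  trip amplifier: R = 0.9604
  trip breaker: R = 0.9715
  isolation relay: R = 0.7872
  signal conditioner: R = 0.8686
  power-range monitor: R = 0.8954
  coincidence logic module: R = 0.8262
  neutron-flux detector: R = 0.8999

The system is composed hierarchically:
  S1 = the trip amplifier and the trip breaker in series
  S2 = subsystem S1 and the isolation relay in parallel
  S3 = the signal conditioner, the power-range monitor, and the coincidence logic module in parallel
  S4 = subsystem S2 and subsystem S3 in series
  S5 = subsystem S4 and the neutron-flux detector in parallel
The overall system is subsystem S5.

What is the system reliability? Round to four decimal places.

Series (trip amplifier and trip breaker): 0.960400 × 0.971500 = 0.933029
Parallel ([0.933029] and isolation relay): 1 − (1 − 0.933029)(1 − 0.787200) = 0.985749
Parallel (signal conditioner, power-range monitor, and coincidence logic module): 1 − (1 − 0.868600)(1 − 0.895400)(1 − 0.826200) = 0.997611
Series ([0.985749] and [0.997611]): 0.985749 × 0.997611 = 0.983394
Parallel ([0.983394] and neutron-flux detector): 1 − (1 − 0.983394)(1 − 0.899900) = 0.9983

0.9983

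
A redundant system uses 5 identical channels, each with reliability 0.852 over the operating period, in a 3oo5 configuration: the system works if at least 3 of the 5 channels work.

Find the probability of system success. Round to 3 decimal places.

0.974

R = Σ_{i=3}^{5} C(5,i) p^i (1−p)^{5−i} with p = 0.852
C(5,3)·0.852^3·0.148^2 = 0.13547
C(5,4)·0.852^4·0.148^1 = 0.38993
C(5,5)·0.852^5·0.148^0 = 0.44895
Sum = 0.974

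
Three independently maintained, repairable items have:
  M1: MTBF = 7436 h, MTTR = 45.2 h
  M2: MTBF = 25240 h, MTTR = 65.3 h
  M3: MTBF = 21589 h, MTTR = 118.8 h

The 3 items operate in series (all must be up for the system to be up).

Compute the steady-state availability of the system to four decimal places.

0.9860

A(M1) = MTBF/(MTBF+MTTR) = 7436/(7436+45.2) = 0.993958
A(M2) = MTBF/(MTBF+MTTR) = 25240/(25240+65.3) = 0.997420
A(M3) = MTBF/(MTBF+MTTR) = 21589/(21589+118.8) = 0.994527
Series availability: 0.993958 × 0.997420 × 0.994527 = 0.9860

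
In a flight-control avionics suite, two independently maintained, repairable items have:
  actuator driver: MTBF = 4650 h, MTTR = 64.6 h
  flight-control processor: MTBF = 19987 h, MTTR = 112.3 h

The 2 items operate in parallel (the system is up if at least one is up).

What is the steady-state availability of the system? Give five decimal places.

0.99992

A(actuator driver) = MTBF/(MTBF+MTTR) = 4650/(4650+64.6) = 0.986298
A(flight-control processor) = MTBF/(MTBF+MTTR) = 19987/(19987+112.3) = 0.994413
Parallel availability: 1 − (1 − 0.986298)(1 − 0.994413) = 0.99992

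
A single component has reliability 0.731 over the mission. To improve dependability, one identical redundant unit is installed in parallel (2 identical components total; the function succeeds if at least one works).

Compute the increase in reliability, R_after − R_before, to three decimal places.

R_before = 0.731
R_after = 1 − (1 − 0.731)^2 = 0.928
ΔR = 0.928 − 0.731 = 0.197

0.197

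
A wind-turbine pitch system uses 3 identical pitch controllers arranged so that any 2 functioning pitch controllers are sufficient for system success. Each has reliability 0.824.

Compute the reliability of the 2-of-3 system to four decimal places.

R = Σ_{i=2}^{3} C(3,i) p^i (1−p)^{3−i} with p = 0.824
C(3,2)·0.824^2·0.176^1 = 0.358499
C(3,3)·0.824^3·0.176^0 = 0.559476
Sum = 0.9180

0.9180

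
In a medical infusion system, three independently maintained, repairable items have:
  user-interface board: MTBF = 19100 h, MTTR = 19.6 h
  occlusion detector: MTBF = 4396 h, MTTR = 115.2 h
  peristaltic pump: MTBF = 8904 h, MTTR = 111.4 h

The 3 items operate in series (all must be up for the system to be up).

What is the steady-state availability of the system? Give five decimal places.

0.96144

A(user-interface board) = MTBF/(MTBF+MTTR) = 19100/(19100+19.6) = 0.998975
A(occlusion detector) = MTBF/(MTBF+MTTR) = 4396/(4396+115.2) = 0.974464
A(peristaltic pump) = MTBF/(MTBF+MTTR) = 8904/(8904+111.4) = 0.987643
Series availability: 0.998975 × 0.974464 × 0.987643 = 0.96144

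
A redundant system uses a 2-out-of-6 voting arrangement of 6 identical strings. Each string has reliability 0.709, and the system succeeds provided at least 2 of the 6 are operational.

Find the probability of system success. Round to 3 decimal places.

0.991

R = Σ_{i=2}^{6} C(6,i) p^i (1−p)^{6−i} with p = 0.709
C(6,2)·0.709^2·0.291^4 = 0.05407
C(6,3)·0.709^3·0.291^3 = 0.17565
C(6,4)·0.709^4·0.291^2 = 0.32097
C(6,5)·0.709^5·0.291^1 = 0.31281
C(6,6)·0.709^6·0.291^0 = 0.12702
Sum = 0.991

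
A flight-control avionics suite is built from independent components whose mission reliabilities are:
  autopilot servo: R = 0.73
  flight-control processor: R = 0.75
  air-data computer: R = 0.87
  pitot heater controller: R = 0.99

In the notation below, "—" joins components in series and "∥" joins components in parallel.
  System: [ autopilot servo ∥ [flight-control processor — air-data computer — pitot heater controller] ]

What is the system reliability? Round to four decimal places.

Series (flight-control processor, air-data computer, and pitot heater controller): 0.750000 × 0.870000 × 0.990000 = 0.645975
Parallel (autopilot servo and [0.645975]): 1 − (1 − 0.730000)(1 − 0.645975) = 0.9044

0.9044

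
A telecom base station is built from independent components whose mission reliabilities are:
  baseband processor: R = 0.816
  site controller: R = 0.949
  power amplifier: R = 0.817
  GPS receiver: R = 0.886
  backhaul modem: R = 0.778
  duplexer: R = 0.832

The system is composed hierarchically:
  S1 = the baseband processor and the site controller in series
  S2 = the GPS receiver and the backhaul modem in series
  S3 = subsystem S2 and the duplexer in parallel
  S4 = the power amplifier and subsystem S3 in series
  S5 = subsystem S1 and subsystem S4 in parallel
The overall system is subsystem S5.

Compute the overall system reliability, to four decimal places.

0.9491

Series (baseband processor and site controller): 0.816000 × 0.949000 = 0.774384
Series (GPS receiver and backhaul modem): 0.886000 × 0.778000 = 0.689308
Parallel ([0.689308] and duplexer): 1 − (1 − 0.689308)(1 − 0.832000) = 0.947804
Series (power amplifier and [0.947804]): 0.817000 × 0.947804 = 0.774356
Parallel ([0.774384] and [0.774356]): 1 − (1 − 0.774384)(1 − 0.774356) = 0.9491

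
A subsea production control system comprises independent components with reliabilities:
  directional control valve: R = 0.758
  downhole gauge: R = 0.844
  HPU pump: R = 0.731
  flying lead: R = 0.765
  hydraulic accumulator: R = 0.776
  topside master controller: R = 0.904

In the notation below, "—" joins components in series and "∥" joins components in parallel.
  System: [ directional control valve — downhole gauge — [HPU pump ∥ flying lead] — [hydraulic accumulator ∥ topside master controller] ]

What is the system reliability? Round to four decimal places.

Parallel (HPU pump and flying lead): 1 − (1 − 0.731000)(1 − 0.765000) = 0.936785
Parallel (hydraulic accumulator and topside master controller): 1 − (1 − 0.776000)(1 − 0.904000) = 0.978496
Series (directional control valve, downhole gauge, [0.936785], and [0.978496]): 0.758000 × 0.844000 × 0.936785 × 0.978496 = 0.5864

0.5864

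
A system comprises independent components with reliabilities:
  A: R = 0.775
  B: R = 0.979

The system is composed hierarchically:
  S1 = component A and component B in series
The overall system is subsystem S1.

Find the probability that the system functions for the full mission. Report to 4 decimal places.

0.7587

Series (A and B): 0.775000 × 0.979000 = 0.7587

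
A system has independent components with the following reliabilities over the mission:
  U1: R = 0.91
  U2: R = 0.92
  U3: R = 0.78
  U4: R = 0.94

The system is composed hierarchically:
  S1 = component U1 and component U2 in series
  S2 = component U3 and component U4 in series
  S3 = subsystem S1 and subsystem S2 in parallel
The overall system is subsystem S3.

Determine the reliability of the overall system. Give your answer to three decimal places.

0.957

Series (U1 and U2): 0.91000 × 0.92000 = 0.83720
Series (U3 and U4): 0.78000 × 0.94000 = 0.73320
Parallel ([0.83720] and [0.73320]): 1 − (1 − 0.83720)(1 − 0.73320) = 0.957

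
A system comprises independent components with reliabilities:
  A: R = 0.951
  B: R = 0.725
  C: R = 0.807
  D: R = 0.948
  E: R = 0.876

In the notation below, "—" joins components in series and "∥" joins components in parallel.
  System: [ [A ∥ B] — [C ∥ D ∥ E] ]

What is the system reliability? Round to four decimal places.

0.9853

Parallel (A and B): 1 − (1 − 0.951000)(1 − 0.725000) = 0.986525
Parallel (C, D, and E): 1 − (1 − 0.807000)(1 − 0.948000)(1 − 0.876000) = 0.998756
Series ([0.986525] and [0.998756]): 0.986525 × 0.998756 = 0.9853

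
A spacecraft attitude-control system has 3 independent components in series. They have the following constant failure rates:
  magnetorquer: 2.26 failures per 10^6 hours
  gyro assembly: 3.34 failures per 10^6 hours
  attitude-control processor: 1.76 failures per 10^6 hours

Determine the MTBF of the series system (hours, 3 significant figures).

Series of exponential components: λ_sys = Σ λ_i
λ_sys = 0.00000226 + 0.00000334 + 0.00000176 = 7.3600e-06 /h
MTBF = 1 / λ_sys = 136000 h

136000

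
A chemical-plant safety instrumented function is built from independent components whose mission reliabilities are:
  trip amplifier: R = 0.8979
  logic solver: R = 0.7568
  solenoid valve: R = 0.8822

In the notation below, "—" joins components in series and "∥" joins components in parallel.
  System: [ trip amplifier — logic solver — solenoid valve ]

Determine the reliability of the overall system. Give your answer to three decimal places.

0.599

Series (trip amplifier, logic solver, and solenoid valve): 0.89790 × 0.75680 × 0.88220 = 0.599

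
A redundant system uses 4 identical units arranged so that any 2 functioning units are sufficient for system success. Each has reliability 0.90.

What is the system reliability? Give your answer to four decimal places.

R = Σ_{i=2}^{4} C(4,i) p^i (1−p)^{4−i} with p = 0.90
C(4,2)·0.90^2·0.10^2 = 0.048600
C(4,3)·0.90^3·0.10^1 = 0.291600
C(4,4)·0.90^4·0.10^0 = 0.656100
Sum = 0.9963

0.9963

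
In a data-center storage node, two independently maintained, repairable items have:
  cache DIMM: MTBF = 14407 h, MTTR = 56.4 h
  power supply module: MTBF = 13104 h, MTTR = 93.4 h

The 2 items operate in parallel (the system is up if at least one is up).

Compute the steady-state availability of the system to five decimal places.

A(cache DIMM) = MTBF/(MTBF+MTTR) = 14407/(14407+56.4) = 0.996101
A(power supply module) = MTBF/(MTBF+MTTR) = 13104/(13104+93.4) = 0.992923
Parallel availability: 1 − (1 − 0.996101)(1 − 0.992923) = 0.99997

0.99997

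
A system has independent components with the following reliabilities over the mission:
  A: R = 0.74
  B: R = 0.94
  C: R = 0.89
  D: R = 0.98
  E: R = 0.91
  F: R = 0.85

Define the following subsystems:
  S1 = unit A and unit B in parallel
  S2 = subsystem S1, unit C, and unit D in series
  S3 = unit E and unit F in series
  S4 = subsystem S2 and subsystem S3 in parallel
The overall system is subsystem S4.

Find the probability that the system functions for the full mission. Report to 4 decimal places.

Parallel (A and B): 1 − (1 − 0.740000)(1 − 0.940000) = 0.984400
Series ([0.984400], C, and D): 0.984400 × 0.890000 × 0.980000 = 0.858594
Series (E and F): 0.910000 × 0.850000 = 0.773500
Parallel ([0.858594] and [0.773500]): 1 − (1 − 0.858594)(1 − 0.773500) = 0.9680

0.9680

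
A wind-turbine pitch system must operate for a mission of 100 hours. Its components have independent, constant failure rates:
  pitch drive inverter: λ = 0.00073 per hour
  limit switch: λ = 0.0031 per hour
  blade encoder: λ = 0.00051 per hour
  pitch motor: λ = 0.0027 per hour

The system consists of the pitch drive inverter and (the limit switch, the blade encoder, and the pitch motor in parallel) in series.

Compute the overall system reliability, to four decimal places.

0.9267

R(pitch drive inverter) = exp(−0.00073 × 100) = 0.929601
R(limit switch) = exp(−0.0031 × 100) = 0.733447
R(blade encoder) = exp(−0.00051 × 100) = 0.950279
R(pitch motor) = exp(−0.0027 × 100) = 0.763379
Parallel (limit switch, blade encoder, and pitch motor): 1 − (1 − 0.733447)(1 − 0.950279)(1 − 0.763379) = 0.996864
Series (pitch drive inverter and [0.996864]): 0.929601 × 0.996864 = 0.9267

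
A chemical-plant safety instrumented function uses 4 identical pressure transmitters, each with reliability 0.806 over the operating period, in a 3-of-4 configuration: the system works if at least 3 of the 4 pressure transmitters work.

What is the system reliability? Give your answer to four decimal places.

0.8283

R = Σ_{i=3}^{4} C(4,i) p^i (1−p)^{4−i} with p = 0.806
C(4,3)·0.806^3·0.194^1 = 0.406319
C(4,4)·0.806^4·0.194^0 = 0.422027
Sum = 0.8283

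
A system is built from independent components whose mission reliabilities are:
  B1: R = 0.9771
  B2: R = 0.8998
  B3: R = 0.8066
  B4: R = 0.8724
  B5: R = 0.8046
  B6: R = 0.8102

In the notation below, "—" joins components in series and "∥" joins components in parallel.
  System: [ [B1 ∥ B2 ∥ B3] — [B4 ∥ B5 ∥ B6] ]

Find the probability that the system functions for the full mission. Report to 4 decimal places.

Parallel (B1, B2, and B3): 1 − (1 − 0.977100)(1 − 0.899800)(1 − 0.806600) = 0.999556
Parallel (B4, B5, and B6): 1 − (1 − 0.872400)(1 − 0.804600)(1 − 0.810200) = 0.995268
Series ([0.999556] and [0.995268]): 0.999556 × 0.995268 = 0.9948

0.9948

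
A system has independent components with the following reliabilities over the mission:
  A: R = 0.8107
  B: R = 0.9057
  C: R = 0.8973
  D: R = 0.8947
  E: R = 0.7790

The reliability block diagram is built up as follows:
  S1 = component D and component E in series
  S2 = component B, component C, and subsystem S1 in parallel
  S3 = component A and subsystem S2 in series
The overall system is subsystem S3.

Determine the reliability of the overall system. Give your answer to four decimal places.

Series (D and E): 0.894700 × 0.779000 = 0.696971
Parallel (B, C, and [0.696971]): 1 − (1 − 0.905700)(1 − 0.897300)(1 − 0.696971) = 0.997065
Series (A and [0.997065]): 0.810700 × 0.997065 = 0.8083

0.8083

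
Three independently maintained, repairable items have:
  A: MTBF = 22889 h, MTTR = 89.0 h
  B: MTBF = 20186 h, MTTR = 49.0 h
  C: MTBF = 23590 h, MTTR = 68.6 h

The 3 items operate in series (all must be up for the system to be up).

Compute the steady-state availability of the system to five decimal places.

0.99083

A(A) = MTBF/(MTBF+MTTR) = 22889/(22889+89.0) = 0.996127
A(B) = MTBF/(MTBF+MTTR) = 20186/(20186+49.0) = 0.997578
A(C) = MTBF/(MTBF+MTTR) = 23590/(23590+68.6) = 0.997100
Series availability: 0.996127 × 0.997578 × 0.997100 = 0.99083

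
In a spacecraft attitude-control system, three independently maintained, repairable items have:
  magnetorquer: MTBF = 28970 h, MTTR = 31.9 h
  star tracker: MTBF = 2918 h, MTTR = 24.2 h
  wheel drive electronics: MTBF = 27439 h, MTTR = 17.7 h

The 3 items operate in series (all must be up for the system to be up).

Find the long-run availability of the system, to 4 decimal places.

0.9900

A(magnetorquer) = MTBF/(MTBF+MTTR) = 28970/(28970+31.9) = 0.998900
A(star tracker) = MTBF/(MTBF+MTTR) = 2918/(2918+24.2) = 0.991775
A(wheel drive electronics) = MTBF/(MTBF+MTTR) = 27439/(27439+17.7) = 0.999355
Series availability: 0.998900 × 0.991775 × 0.999355 = 0.9900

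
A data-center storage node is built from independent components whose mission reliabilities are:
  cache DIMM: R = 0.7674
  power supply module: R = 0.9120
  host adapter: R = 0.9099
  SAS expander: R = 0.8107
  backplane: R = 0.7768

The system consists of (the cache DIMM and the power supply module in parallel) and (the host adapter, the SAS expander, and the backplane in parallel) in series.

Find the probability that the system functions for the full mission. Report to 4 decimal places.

0.9758

Parallel (cache DIMM and power supply module): 1 − (1 − 0.767400)(1 − 0.912000) = 0.979531
Parallel (host adapter, SAS expander, and backplane): 1 − (1 − 0.909900)(1 − 0.810700)(1 − 0.776800) = 0.996193
Series ([0.979531] and [0.996193]): 0.979531 × 0.996193 = 0.9758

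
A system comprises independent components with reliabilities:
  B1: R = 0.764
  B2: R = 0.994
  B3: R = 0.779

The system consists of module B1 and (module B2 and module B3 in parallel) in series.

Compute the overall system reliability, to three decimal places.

Parallel (B2 and B3): 1 − (1 − 0.99400)(1 − 0.77900) = 0.99867
Series (B1 and [0.99867]): 0.76400 × 0.99867 = 0.763

0.763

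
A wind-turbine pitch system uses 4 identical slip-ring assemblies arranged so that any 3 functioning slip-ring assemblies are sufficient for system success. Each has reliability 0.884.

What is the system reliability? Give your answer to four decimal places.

R = Σ_{i=3}^{4} C(4,i) p^i (1−p)^{4−i} with p = 0.884
C(4,3)·0.884^3·0.116^1 = 0.320534
C(4,4)·0.884^4·0.116^0 = 0.610673
Sum = 0.9312

0.9312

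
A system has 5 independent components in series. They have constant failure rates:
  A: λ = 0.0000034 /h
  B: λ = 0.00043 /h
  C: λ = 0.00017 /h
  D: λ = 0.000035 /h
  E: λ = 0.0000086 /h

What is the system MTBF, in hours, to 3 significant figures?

1550

Series of exponential components: λ_sys = Σ λ_i
λ_sys = 0.0000034 + 0.00043 + 0.00017 + 0.000035 + 0.0000086 = 6.4700e-04 /h
MTBF = 1 / λ_sys = 1550 h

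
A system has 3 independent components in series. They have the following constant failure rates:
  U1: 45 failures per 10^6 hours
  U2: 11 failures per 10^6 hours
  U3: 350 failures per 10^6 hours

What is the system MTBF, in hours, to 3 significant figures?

2460

Series of exponential components: λ_sys = Σ λ_i
λ_sys = 0.000045 + 0.000011 + 0.00035 = 4.0600e-04 /h
MTBF = 1 / λ_sys = 2460 h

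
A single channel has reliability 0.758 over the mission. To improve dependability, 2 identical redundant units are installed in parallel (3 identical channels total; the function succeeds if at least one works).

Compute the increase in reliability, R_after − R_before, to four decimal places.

R_before = 0.758
R_after = 1 − (1 − 0.758)^3 = 0.9858
ΔR = 0.9858 − 0.758 = 0.2278

0.2278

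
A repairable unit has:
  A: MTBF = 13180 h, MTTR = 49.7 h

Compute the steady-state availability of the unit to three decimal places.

A(A) = MTBF/(MTBF+MTTR) = 13180/(13180+49.7) = 0.996

0.996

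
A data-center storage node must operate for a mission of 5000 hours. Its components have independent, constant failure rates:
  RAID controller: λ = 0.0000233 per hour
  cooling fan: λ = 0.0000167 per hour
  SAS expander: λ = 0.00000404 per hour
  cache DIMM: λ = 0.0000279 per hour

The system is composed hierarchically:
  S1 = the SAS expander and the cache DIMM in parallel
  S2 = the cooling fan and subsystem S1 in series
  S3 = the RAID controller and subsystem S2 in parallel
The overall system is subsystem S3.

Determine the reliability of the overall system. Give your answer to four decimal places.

R(RAID controller) = exp(−0.0000233 × 5000) = 0.890030
R(cooling fan) = exp(−0.0000167 × 5000) = 0.919891
R(SAS expander) = exp(−0.00000404 × 5000) = 0.980003
R(cache DIMM) = exp(−0.0000279 × 5000) = 0.869793
Parallel (SAS expander and cache DIMM): 1 − (1 − 0.980003)(1 − 0.869793) = 0.997396
Series (cooling fan and [0.997396]): 0.919891 × 0.997396 = 0.917496
Parallel (RAID controller and [0.917496]): 1 − (1 − 0.890030)(1 − 0.917496) = 0.9909

0.9909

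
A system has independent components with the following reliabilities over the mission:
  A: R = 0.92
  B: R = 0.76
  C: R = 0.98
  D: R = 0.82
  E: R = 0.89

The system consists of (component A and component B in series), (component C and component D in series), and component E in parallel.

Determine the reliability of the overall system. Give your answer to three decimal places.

Series (A and B): 0.92000 × 0.76000 = 0.69920
Series (C and D): 0.98000 × 0.82000 = 0.80360
Parallel ([0.69920], [0.80360], and E): 1 − (1 − 0.69920)(1 − 0.80360)(1 − 0.89000) = 0.994

0.994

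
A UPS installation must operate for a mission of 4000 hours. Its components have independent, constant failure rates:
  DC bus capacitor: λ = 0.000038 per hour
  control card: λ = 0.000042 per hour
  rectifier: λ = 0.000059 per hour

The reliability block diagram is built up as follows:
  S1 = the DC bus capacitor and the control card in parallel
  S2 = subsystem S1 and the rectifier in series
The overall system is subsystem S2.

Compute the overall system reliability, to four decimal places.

0.7726

R(DC bus capacitor) = exp(−0.000038 × 4000) = 0.858988
R(control card) = exp(−0.000042 × 4000) = 0.845354
R(rectifier) = exp(−0.000059 × 4000) = 0.789781
Parallel (DC bus capacitor and control card): 1 − (1 − 0.858988)(1 − 0.845354) = 0.978193
Series ([0.978193] and rectifier): 0.978193 × 0.789781 = 0.7726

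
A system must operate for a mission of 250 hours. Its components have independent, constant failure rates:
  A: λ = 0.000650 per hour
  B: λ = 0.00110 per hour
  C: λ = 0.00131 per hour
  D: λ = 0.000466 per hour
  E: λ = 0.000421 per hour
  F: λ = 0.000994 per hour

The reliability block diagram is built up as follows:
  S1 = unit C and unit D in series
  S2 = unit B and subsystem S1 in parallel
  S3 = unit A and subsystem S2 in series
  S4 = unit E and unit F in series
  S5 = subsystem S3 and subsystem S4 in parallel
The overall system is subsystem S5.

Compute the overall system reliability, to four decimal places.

0.9335

R(A) = exp(−0.000650 × 250) = 0.850016
R(B) = exp(−0.00110 × 250) = 0.759572
R(C) = exp(−0.00131 × 250) = 0.720723
R(D) = exp(−0.000466 × 250) = 0.890030
R(E) = exp(−0.000421 × 250) = 0.900099
R(F) = exp(−0.000994 × 250) = 0.779970
Series (C and D): 0.720723 × 0.890030 = 0.641465
Parallel (B and [0.641465]): 1 − (1 − 0.759572)(1 − 0.641465) = 0.913798
Series (A and [0.913798]): 0.850016 × 0.913798 = 0.776743
Series (E and F): 0.900099 × 0.779970 = 0.702050
Parallel ([0.776743] and [0.702050]): 1 − (1 − 0.776743)(1 − 0.702050) = 0.9335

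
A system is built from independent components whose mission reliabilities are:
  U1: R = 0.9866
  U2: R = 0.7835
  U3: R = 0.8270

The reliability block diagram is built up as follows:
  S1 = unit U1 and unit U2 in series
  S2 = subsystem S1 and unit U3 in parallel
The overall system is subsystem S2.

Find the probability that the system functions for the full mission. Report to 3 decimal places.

0.961

Series (U1 and U2): 0.98660 × 0.78350 = 0.77300
Parallel ([0.77300] and U3): 1 − (1 − 0.77300)(1 − 0.82700) = 0.961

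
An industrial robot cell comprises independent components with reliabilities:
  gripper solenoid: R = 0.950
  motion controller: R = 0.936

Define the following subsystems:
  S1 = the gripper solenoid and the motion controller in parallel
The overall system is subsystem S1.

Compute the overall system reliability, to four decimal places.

Parallel (gripper solenoid and motion controller): 1 − (1 − 0.950000)(1 − 0.936000) = 0.9968

0.9968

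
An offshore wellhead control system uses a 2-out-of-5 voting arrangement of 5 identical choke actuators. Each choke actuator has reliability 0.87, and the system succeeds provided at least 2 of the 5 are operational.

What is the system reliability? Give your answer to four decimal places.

0.9987

R = Σ_{i=2}^{5} C(5,i) p^i (1−p)^{5−i} with p = 0.87
C(5,2)·0.87^2·0.13^3 = 0.016629
C(5,3)·0.87^3·0.13^2 = 0.111287
C(5,4)·0.87^4·0.13^1 = 0.372383
C(5,5)·0.87^5·0.13^0 = 0.498421
Sum = 0.9987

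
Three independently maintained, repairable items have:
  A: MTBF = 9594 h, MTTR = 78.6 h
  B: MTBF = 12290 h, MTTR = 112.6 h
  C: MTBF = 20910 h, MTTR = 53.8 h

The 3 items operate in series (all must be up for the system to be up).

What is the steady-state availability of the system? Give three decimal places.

A(A) = MTBF/(MTBF+MTTR) = 9594/(9594+78.6) = 0.991874
A(B) = MTBF/(MTBF+MTTR) = 12290/(12290+112.6) = 0.990921
A(C) = MTBF/(MTBF+MTTR) = 20910/(20910+53.8) = 0.997434
Series availability: 0.991874 × 0.990921 × 0.997434 = 0.980

0.980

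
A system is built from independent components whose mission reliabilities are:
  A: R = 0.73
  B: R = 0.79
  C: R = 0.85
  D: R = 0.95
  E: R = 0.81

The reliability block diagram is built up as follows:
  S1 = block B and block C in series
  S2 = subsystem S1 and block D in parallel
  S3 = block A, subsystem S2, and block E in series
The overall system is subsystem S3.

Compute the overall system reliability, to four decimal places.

0.5816

Series (B and C): 0.790000 × 0.850000 = 0.671500
Parallel ([0.671500] and D): 1 − (1 − 0.671500)(1 − 0.950000) = 0.983575
Series (A, [0.983575], and E): 0.730000 × 0.983575 × 0.810000 = 0.5816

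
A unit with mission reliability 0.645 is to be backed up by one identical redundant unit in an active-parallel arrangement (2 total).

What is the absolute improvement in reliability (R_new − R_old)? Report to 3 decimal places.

R_before = 0.645
R_after = 1 − (1 − 0.645)^2 = 0.874
ΔR = 0.874 − 0.645 = 0.229

0.229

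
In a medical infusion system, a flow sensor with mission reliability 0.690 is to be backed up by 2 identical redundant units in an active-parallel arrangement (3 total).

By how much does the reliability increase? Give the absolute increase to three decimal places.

0.280

R_before = 0.690
R_after = 1 − (1 − 0.690)^3 = 0.970
ΔR = 0.970 − 0.690 = 0.280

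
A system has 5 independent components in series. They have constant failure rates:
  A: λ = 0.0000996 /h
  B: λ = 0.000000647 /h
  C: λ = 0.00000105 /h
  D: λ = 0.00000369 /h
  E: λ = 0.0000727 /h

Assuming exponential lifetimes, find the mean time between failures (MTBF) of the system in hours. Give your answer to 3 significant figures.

5630

Series of exponential components: λ_sys = Σ λ_i
λ_sys = 0.0000996 + 0.000000647 + 0.00000105 + 0.00000369 + 0.0000727 = 1.7769e-04 /h
MTBF = 1 / λ_sys = 5630 h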